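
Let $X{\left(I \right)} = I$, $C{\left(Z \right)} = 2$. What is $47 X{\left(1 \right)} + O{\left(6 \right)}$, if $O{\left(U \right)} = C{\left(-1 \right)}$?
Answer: $49$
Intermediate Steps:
$O{\left(U \right)} = 2$
$47 X{\left(1 \right)} + O{\left(6 \right)} = 47 \cdot 1 + 2 = 47 + 2 = 49$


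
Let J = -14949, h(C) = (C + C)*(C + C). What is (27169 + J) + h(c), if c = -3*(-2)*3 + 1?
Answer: 13664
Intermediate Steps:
c = 19 (c = 6*3 + 1 = 18 + 1 = 19)
h(C) = 4*C² (h(C) = (2*C)*(2*C) = 4*C²)
(27169 + J) + h(c) = (27169 - 14949) + 4*19² = 12220 + 4*361 = 12220 + 1444 = 13664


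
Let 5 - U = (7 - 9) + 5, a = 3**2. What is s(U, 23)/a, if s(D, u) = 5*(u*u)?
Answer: 2645/9 ≈ 293.89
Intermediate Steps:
a = 9
U = 2 (U = 5 - ((7 - 9) + 5) = 5 - (-2 + 5) = 5 - 1*3 = 5 - 3 = 2)
s(D, u) = 5*u**2
s(U, 23)/a = (5*23**2)/9 = (5*529)*(1/9) = 2645*(1/9) = 2645/9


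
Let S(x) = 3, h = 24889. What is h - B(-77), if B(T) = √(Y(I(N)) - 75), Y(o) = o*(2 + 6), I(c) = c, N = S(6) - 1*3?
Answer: 24889 - 5*I*√3 ≈ 24889.0 - 8.6602*I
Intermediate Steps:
N = 0 (N = 3 - 1*3 = 3 - 3 = 0)
Y(o) = 8*o (Y(o) = o*8 = 8*o)
B(T) = 5*I*√3 (B(T) = √(8*0 - 75) = √(0 - 75) = √(-75) = 5*I*√3)
h - B(-77) = 24889 - 5*I*√3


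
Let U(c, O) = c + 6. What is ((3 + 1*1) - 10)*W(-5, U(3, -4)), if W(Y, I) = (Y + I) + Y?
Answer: 6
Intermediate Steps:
U(c, O) = 6 + c
W(Y, I) = I + 2*Y (W(Y, I) = (I + Y) + Y = I + 2*Y)
((3 + 1*1) - 10)*W(-5, U(3, -4)) = ((3 + 1*1) - 10)*((6 + 3) + 2*(-5)) = ((3 + 1) - 10)*(9 - 10) = (4 - 10)*(-1) = -6*(-1) = 6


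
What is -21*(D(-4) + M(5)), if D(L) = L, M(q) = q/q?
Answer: 63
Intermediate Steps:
M(q) = 1
-21*(D(-4) + M(5)) = -21*(-4 + 1) = -21*(-3) = 63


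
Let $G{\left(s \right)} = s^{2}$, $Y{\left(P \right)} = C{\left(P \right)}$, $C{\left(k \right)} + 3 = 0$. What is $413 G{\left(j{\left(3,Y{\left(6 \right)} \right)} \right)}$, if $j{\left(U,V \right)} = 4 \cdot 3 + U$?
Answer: $92925$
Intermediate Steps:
$C{\left(k \right)} = -3$ ($C{\left(k \right)} = -3 + 0 = -3$)
$Y{\left(P \right)} = -3$
$j{\left(U,V \right)} = 12 + U$
$413 G{\left(j{\left(3,Y{\left(6 \right)} \right)} \right)} = 413 \left(12 + 3\right)^{2} = 413 \cdot 15^{2} = 413 \cdot 225 = 92925$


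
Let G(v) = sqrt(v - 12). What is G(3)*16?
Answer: 48*I ≈ 48.0*I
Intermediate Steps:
G(v) = sqrt(-12 + v)
G(3)*16 = sqrt(-12 + 3)*16 = sqrt(-9)*16 = (3*I)*16 = 48*I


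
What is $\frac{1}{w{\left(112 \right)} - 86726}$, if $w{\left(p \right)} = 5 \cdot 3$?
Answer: $- \frac{1}{86711} \approx -1.1533 \cdot 10^{-5}$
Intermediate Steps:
$w{\left(p \right)} = 15$
$\frac{1}{w{\left(112 \right)} - 86726} = \frac{1}{15 - 86726} = \frac{1}{-86711} = - \frac{1}{86711}$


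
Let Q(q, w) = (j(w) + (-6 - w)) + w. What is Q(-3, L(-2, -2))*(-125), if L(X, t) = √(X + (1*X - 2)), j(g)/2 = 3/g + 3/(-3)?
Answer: 1000 + 125*I*√6 ≈ 1000.0 + 306.19*I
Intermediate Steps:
j(g) = -2 + 6/g (j(g) = 2*(3/g + 3/(-3)) = 2*(3/g + 3*(-⅓)) = 2*(3/g - 1) = 2*(-1 + 3/g) = -2 + 6/g)
L(X, t) = √(-2 + 2*X) (L(X, t) = √(X + (X - 2)) = √(X + (-2 + X)) = √(-2 + 2*X))
Q(q, w) = -8 + 6/w (Q(q, w) = ((-2 + 6/w) + (-6 - w)) + w = (-8 - w + 6/w) + w = -8 + 6/w)
Q(-3, L(-2, -2))*(-125) = (-8 + 6/(√(-2 + 2*(-2))))*(-125) = (-8 + 6/(√(-2 - 4)))*(-125) = (-8 + 6/(√(-6)))*(-125) = (-8 + 6/((I*√6)))*(-125) = (-8 + 6*(-I*√6/6))*(-125) = (-8 - I*√6)*(-125) = 1000 + 125*I*√6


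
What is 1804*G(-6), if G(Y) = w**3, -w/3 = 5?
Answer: -6088500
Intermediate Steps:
w = -15 (w = -3*5 = -15)
G(Y) = -3375 (G(Y) = (-15)**3 = -3375)
1804*G(-6) = 1804*(-3375) = -6088500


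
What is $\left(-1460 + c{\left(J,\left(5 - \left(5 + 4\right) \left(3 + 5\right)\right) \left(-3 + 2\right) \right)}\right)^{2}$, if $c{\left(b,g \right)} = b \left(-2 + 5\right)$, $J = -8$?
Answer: $2202256$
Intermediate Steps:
$c{\left(b,g \right)} = 3 b$ ($c{\left(b,g \right)} = b 3 = 3 b$)
$\left(-1460 + c{\left(J,\left(5 - \left(5 + 4\right) \left(3 + 5\right)\right) \left(-3 + 2\right) \right)}\right)^{2} = \left(-1460 + 3 \left(-8\right)\right)^{2} = \left(-1460 - 24\right)^{2} = \left(-1484\right)^{2} = 2202256$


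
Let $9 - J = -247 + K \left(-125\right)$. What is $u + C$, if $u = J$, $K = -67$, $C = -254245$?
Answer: $-262364$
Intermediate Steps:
$J = -8119$ ($J = 9 - \left(-247 - -8375\right) = 9 - \left(-247 + 8375\right) = 9 - 8128 = -8119$)
$u = -8119$
$u + C = -8119 - 254245 = -262364$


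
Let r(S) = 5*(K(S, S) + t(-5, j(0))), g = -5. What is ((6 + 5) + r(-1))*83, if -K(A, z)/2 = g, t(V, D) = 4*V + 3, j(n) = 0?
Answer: -1992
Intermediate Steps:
t(V, D) = 3 + 4*V
K(A, z) = 10 (K(A, z) = -2*(-5) = 10)
r(S) = -35 (r(S) = 5*(10 + (3 + 4*(-5))) = 5*(10 + (3 - 20)) = 5*(10 - 17) = 5*(-7) = -35)
((6 + 5) + r(-1))*83 = ((6 + 5) - 35)*83 = (11 - 35)*83 = -24*83 = -1992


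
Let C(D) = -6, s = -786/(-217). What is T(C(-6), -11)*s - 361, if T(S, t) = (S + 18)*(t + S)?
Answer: -238681/217 ≈ -1099.9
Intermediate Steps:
s = 786/217 (s = -786*(-1/217) = 786/217 ≈ 3.6221)
T(S, t) = (18 + S)*(S + t)
T(C(-6), -11)*s - 361 = ((-6)² + 18*(-6) + 18*(-11) - 6*(-11))*(786/217) - 361 = (36 - 108 - 198 + 66)*(786/217) - 361 = -204*786/217 - 361 = -160344/217 - 361 = -238681/217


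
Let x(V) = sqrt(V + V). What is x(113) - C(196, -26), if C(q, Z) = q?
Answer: -196 + sqrt(226) ≈ -180.97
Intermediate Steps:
x(V) = sqrt(2)*sqrt(V) (x(V) = sqrt(2*V) = sqrt(2)*sqrt(V))
x(113) - C(196, -26) = sqrt(2)*sqrt(113) - 1*196 = sqrt(226) - 196 = -196 + sqrt(226)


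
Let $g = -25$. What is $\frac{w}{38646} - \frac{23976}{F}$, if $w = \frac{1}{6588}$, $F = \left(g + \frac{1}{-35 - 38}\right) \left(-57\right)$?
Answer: $- \frac{3908884865423}{232449661224} \approx -16.816$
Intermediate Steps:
$F = \frac{104082}{73}$ ($F = \left(-25 + \frac{1}{-35 - 38}\right) \left(-57\right) = \left(-25 + \frac{1}{-73}\right) \left(-57\right) = \left(-25 - \frac{1}{73}\right) \left(-57\right) = \left(- \frac{1826}{73}\right) \left(-57\right) = \frac{104082}{73} \approx 1425.8$)
$w = \frac{1}{6588} \approx 0.00015179$
$\frac{w}{38646} - \frac{23976}{F} = \frac{1}{6588 \cdot 38646} - \frac{23976}{\frac{104082}{73}} = \frac{1}{6588} \cdot \frac{1}{38646} - \frac{291708}{17347} = \frac{1}{254599848} - \frac{291708}{17347} = - \frac{3908884865423}{232449661224}$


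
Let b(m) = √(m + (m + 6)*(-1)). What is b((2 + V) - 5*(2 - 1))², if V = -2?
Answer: -6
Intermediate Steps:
b(m) = I*√6 (b(m) = √(m + (6 + m)*(-1)) = √(m + (-6 - m)) = √(-6) = I*√6)
b((2 + V) - 5*(2 - 1))² = (I*√6)² = -6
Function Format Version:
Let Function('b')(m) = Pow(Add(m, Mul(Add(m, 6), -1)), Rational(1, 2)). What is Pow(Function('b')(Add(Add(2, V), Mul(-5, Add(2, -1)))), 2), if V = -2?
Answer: -6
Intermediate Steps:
Function('b')(m) = Mul(I, Pow(6, Rational(1, 2))) (Function('b')(m) = Pow(Add(m, Mul(Add(6, m), -1)), Rational(1, 2)) = Pow(Add(m, Add(-6, Mul(-1, m))), Rational(1, 2)) = Pow(-6, Rational(1, 2)) = Mul(I, Pow(6, Rational(1, 2))))
Pow(Function('b')(Add(Add(2, V), Mul(-5, Add(2, -1)))), 2) = Pow(Mul(I, Pow(6, Rational(1, 2))), 2) = -6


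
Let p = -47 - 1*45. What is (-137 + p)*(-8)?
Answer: 1832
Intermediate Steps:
p = -92 (p = -47 - 45 = -92)
(-137 + p)*(-8) = (-137 - 92)*(-8) = -229*(-8) = 1832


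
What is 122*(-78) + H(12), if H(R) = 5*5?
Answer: -9491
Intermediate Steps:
H(R) = 25
122*(-78) + H(12) = 122*(-78) + 25 = -9516 + 25 = -9491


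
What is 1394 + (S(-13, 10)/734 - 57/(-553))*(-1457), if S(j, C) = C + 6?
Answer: 245988943/202951 ≈ 1212.1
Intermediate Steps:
S(j, C) = 6 + C
1394 + (S(-13, 10)/734 - 57/(-553))*(-1457) = 1394 + ((6 + 10)/734 - 57/(-553))*(-1457) = 1394 + (16*(1/734) - 57*(-1/553))*(-1457) = 1394 + (8/367 + 57/553)*(-1457) = 1394 + (25343/202951)*(-1457) = 1394 - 36924751/202951 = 245988943/202951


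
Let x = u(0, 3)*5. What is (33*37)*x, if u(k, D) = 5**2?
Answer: 152625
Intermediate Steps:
u(k, D) = 25
x = 125 (x = 25*5 = 125)
(33*37)*x = (33*37)*125 = 1221*125 = 152625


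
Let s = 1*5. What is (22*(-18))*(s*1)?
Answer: -1980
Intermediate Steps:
s = 5
(22*(-18))*(s*1) = (22*(-18))*(5*1) = -396*5 = -1980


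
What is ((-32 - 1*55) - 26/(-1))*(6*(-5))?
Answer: 1830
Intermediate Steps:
((-32 - 1*55) - 26/(-1))*(6*(-5)) = ((-32 - 55) - 26*(-1))*(-30) = (-87 + 26)*(-30) = -61*(-30) = 1830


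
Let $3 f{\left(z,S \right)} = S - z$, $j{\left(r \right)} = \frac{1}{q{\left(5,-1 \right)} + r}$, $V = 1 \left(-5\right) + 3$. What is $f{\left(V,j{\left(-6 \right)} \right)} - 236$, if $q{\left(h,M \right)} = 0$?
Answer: $- \frac{4237}{18} \approx -235.39$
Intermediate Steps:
$V = -2$ ($V = -5 + 3 = -2$)
$j{\left(r \right)} = \frac{1}{r}$ ($j{\left(r \right)} = \frac{1}{0 + r} = \frac{1}{r}$)
$f{\left(z,S \right)} = - \frac{z}{3} + \frac{S}{3}$ ($f{\left(z,S \right)} = \frac{S - z}{3} = - \frac{z}{3} + \frac{S}{3}$)
$f{\left(V,j{\left(-6 \right)} \right)} - 236 = \left(\left(- \frac{1}{3}\right) \left(-2\right) + \frac{1}{3 \left(-6\right)}\right) - 236 = \left(\frac{2}{3} + \frac{1}{3} \left(- \frac{1}{6}\right)\right) - 236 = \left(\frac{2}{3} - \frac{1}{18}\right) - 236 = \frac{11}{18} - 236 = - \frac{4237}{18}$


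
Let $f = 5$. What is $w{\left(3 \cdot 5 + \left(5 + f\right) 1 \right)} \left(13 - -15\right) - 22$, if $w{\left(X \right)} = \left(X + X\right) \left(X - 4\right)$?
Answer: $29378$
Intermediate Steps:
$w{\left(X \right)} = 2 X \left(-4 + X\right)$
$w{\left(3 \cdot 5 + \left(5 + f\right) 1 \right)} \left(13 - -15\right) - 22 = 2 \left(3 \cdot 5 + \left(5 + 5\right) 1\right) \left(-4 + \left(3 \cdot 5 + \left(5 + 5\right) 1\right)\right) \left(13 - -15\right) - 22 = 2 \left(15 + 10 \cdot 1\right) \left(-4 + \left(15 + 10 \cdot 1\right)\right) \left(13 + 15\right) - 22 = 2 \left(15 + 10\right) \left(-4 + \left(15 + 10\right)\right) 28 - 22 = 2 \cdot 25 \left(-4 + 25\right) 28 - 22 = 2 \cdot 25 \cdot 21 \cdot 28 - 22 = 1050 \cdot 28 - 22 = 29400 - 22 = 29378$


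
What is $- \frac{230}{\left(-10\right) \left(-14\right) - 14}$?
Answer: $- \frac{115}{63} \approx -1.8254$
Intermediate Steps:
$- \frac{230}{\left(-10\right) \left(-14\right) - 14} = - \frac{230}{140 - 14} = - \frac{230}{126} = \left(-230\right) \frac{1}{126} = - \frac{115}{63}$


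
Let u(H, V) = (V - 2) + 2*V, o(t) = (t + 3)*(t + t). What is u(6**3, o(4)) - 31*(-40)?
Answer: 1406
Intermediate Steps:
o(t) = 2*t*(3 + t) (o(t) = (3 + t)*(2*t) = 2*t*(3 + t))
u(H, V) = -2 + 3*V (u(H, V) = (-2 + V) + 2*V = -2 + 3*V)
u(6**3, o(4)) - 31*(-40) = (-2 + 3*(2*4*(3 + 4))) - 31*(-40) = (-2 + 3*(2*4*7)) + 1240 = (-2 + 3*56) + 1240 = (-2 + 168) + 1240 = 166 + 1240 = 1406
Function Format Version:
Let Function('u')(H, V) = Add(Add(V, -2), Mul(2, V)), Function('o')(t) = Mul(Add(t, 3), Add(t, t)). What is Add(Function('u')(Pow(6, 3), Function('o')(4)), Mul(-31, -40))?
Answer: 1406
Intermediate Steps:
Function('o')(t) = Mul(2, t, Add(3, t)) (Function('o')(t) = Mul(Add(3, t), Mul(2, t)) = Mul(2, t, Add(3, t)))
Function('u')(H, V) = Add(-2, Mul(3, V)) (Function('u')(H, V) = Add(Add(-2, V), Mul(2, V)) = Add(-2, Mul(3, V)))
Add(Function('u')(Pow(6, 3), Function('o')(4)), Mul(-31, -40)) = Add(Add(-2, Mul(3, Mul(2, 4, Add(3, 4)))), Mul(-31, -40)) = Add(Add(-2, Mul(3, Mul(2, 4, 7))), 1240) = Add(Add(-2, Mul(3, 56)), 1240) = Add(Add(-2, 168), 1240) = Add(166, 1240) = 1406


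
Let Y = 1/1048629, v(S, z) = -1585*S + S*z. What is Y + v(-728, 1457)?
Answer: 97715444737/1048629 ≈ 93184.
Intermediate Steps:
Y = 1/1048629 ≈ 9.5363e-7
Y + v(-728, 1457) = 1/1048629 - 728*(-1585 + 1457) = 1/1048629 - 728*(-128) = 1/1048629 + 93184 = 97715444737/1048629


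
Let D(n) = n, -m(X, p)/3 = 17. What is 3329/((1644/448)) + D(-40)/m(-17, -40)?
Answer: 2114632/2329 ≈ 907.96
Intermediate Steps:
m(X, p) = -51 (m(X, p) = -3*17 = -51)
3329/((1644/448)) + D(-40)/m(-17, -40) = 3329/((1644/448)) - 40/(-51) = 3329/((1644*(1/448))) - 40*(-1/51) = 3329/(411/112) + 40/51 = 3329*(112/411) + 40/51 = 372848/411 + 40/51 = 2114632/2329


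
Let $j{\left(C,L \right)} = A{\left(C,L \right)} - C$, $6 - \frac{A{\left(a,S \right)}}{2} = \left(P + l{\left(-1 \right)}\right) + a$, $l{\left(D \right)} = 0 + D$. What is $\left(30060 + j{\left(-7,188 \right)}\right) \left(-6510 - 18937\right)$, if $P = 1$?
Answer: $-765776571$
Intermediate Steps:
$l{\left(D \right)} = D$
$A{\left(a,S \right)} = 12 - 2 a$ ($A{\left(a,S \right)} = 12 - 2 \left(\left(1 - 1\right) + a\right) = 12 - 2 \left(0 + a\right) = 12 - 2 a$)
$j{\left(C,L \right)} = 12 - 3 C$ ($j{\left(C,L \right)} = \left(12 - 2 C\right) - C = 12 - 3 C$)
$\left(30060 + j{\left(-7,188 \right)}\right) \left(-6510 - 18937\right) = \left(30060 + \left(12 - -21\right)\right) \left(-6510 - 18937\right) = \left(30060 + \left(12 + 21\right)\right) \left(-25447\right) = \left(30060 + 33\right) \left(-25447\right) = 30093 \left(-25447\right) = -765776571$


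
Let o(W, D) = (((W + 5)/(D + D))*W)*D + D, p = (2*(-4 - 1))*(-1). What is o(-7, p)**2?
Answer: 289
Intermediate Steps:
p = 10 (p = (2*(-5))*(-1) = -10*(-1) = 10)
o(W, D) = D + W*(5 + W)/2 (o(W, D) = (((5 + W)/((2*D)))*W)*D + D = (((5 + W)*(1/(2*D)))*W)*D + D = (((5 + W)/(2*D))*W)*D + D = (W*(5 + W)/(2*D))*D + D = W*(5 + W)/2 + D = D + W*(5 + W)/2)
o(-7, p)**2 = (10 + (1/2)*(-7)**2 + (5/2)*(-7))**2 = (10 + (1/2)*49 - 35/2)**2 = (10 + 49/2 - 35/2)**2 = 17**2 = 289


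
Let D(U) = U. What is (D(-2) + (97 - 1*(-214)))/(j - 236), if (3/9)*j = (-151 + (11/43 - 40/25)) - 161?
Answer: -66435/252847 ≈ -0.26275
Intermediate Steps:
j = -202107/215 (j = 3*((-151 + (11/43 - 40/25)) - 161) = 3*((-151 + (11*(1/43) - 40*1/25)) - 161) = 3*((-151 + (11/43 - 8/5)) - 161) = 3*((-151 - 289/215) - 161) = 3*(-32754/215 - 161) = 3*(-67369/215) = -202107/215 ≈ -940.03)
(D(-2) + (97 - 1*(-214)))/(j - 236) = (-2 + (97 - 1*(-214)))/(-202107/215 - 236) = (-2 + (97 + 214))/(-252847/215) = (-2 + 311)*(-215/252847) = 309*(-215/252847) = -66435/252847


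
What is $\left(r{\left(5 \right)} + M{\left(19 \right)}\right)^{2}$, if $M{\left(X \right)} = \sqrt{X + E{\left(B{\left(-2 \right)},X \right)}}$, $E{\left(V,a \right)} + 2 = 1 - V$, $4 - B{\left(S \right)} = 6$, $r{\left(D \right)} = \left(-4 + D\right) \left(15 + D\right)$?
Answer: $420 + 80 \sqrt{5} \approx 598.89$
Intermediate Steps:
$B{\left(S \right)} = -2$ ($B{\left(S \right)} = 4 - 6 = -2$)
$E{\left(V,a \right)} = -1 - V$ ($E{\left(V,a \right)} = -2 - \left(-1 + V\right) = -1 - V$)
$M{\left(X \right)} = \sqrt{1 + X}$ ($M{\left(X \right)} = \sqrt{X - -1} = \sqrt{X + \left(-1 + 2\right)} = \sqrt{X + 1} = \sqrt{1 + X}$)
$\left(r{\left(5 \right)} + M{\left(19 \right)}\right)^{2} = \left(\left(-60 + 5^{2} + 11 \cdot 5\right) + \sqrt{1 + 19}\right)^{2} = \left(\left(-60 + 25 + 55\right) + \sqrt{20}\right)^{2} = \left(20 + 2 \sqrt{5}\right)^{2}$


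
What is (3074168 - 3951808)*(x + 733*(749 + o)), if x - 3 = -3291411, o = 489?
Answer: 2092253388560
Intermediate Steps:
x = -3291408 (x = 3 - 3291411 = -3291408)
(3074168 - 3951808)*(x + 733*(749 + o)) = (3074168 - 3951808)*(-3291408 + 733*(749 + 489)) = -877640*(-3291408 + 733*1238) = -877640*(-3291408 + 907454) = -877640*(-2383954) = 2092253388560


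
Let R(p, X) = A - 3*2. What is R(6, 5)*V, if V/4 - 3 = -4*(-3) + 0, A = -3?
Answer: -540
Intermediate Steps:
R(p, X) = -9 (R(p, X) = -3 - 3*2 = -3 - 6 = -9)
V = 60 (V = 12 + 4*(-4*(-3) + 0) = 12 + 4*(12 + 0) = 12 + 4*12 = 12 + 48 = 60)
R(6, 5)*V = -9*60 = -540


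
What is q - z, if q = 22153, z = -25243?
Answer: 47396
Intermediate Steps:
q - z = 22153 - 1*(-25243) = 22153 + 25243 = 47396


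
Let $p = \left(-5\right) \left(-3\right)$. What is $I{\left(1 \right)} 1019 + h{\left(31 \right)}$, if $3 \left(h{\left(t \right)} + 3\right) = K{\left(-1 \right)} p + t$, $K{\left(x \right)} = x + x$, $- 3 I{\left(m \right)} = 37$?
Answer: $- \frac{37711}{3} \approx -12570.0$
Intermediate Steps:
$I{\left(m \right)} = - \frac{37}{3}$ ($I{\left(m \right)} = \left(- \frac{1}{3}\right) 37 = - \frac{37}{3}$)
$p = 15$
$K{\left(x \right)} = 2 x$
$h{\left(t \right)} = -13 + \frac{t}{3}$ ($h{\left(t \right)} = -3 + \frac{2 \left(-1\right) 15 + t}{3} = -3 + \frac{\left(-2\right) 15 + t}{3} = -3 + \frac{-30 + t}{3} = -3 + \left(-10 + \frac{t}{3}\right) = -13 + \frac{t}{3}$)
$I{\left(1 \right)} 1019 + h{\left(31 \right)} = \left(- \frac{37}{3}\right) 1019 + \left(-13 + \frac{1}{3} \cdot 31\right) = - \frac{37703}{3} + \left(-13 + \frac{31}{3}\right) = - \frac{37703}{3} - \frac{8}{3} = - \frac{37711}{3}$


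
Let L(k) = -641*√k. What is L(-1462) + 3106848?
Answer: 3106848 - 641*I*√1462 ≈ 3.1068e+6 - 24509.0*I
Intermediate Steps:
L(-1462) + 3106848 = -641*I*√1462 + 3106848 = 3106848 - 641*I*√1462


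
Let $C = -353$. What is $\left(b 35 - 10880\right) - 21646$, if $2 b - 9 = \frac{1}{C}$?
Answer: $- \frac{11426098}{353} \approx -32369.0$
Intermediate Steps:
$b = \frac{1588}{353}$ ($b = \frac{9}{2} + \frac{1}{2 \left(-353\right)} = \frac{9}{2} + \frac{1}{2} \left(- \frac{1}{353}\right) = \frac{9}{2} - \frac{1}{706} = \frac{1588}{353} \approx 4.4986$)
$\left(b 35 - 10880\right) - 21646 = \left(\frac{1588}{353} \cdot 35 - 10880\right) - 21646 = \left(\frac{55580}{353} - 10880\right) - 21646 = - \frac{3785060}{353} - 21646 = - \frac{11426098}{353}$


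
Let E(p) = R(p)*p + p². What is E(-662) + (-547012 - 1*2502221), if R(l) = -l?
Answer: -3049233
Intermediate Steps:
E(p) = 0 (E(p) = (-p)*p + p² = -p² + p² = 0)
E(-662) + (-547012 - 1*2502221) = 0 + (-547012 - 1*2502221) = 0 + (-547012 - 2502221) = 0 - 3049233 = -3049233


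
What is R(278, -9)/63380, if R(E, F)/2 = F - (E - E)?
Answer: -9/31690 ≈ -0.00028400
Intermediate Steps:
R(E, F) = 2*F (R(E, F) = 2*(F - (E - E)) = 2*(F - 1*0) = 2*(F + 0) = 2*F)
R(278, -9)/63380 = (2*(-9))/63380 = -18*1/63380 = -9/31690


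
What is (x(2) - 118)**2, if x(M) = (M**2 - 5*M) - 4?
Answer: 16384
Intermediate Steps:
x(M) = -4 + M**2 - 5*M
(x(2) - 118)**2 = ((-4 + 2**2 - 5*2) - 118)**2 = ((-4 + 4 - 10) - 118)**2 = (-10 - 118)**2 = (-128)**2 = 16384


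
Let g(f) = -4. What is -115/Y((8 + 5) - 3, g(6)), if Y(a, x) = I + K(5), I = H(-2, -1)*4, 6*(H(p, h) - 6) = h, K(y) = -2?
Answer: -345/64 ≈ -5.3906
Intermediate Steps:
H(p, h) = 6 + h/6
I = 70/3 (I = (6 + (⅙)*(-1))*4 = (6 - ⅙)*4 = (35/6)*4 = 70/3 ≈ 23.333)
Y(a, x) = 64/3 (Y(a, x) = 70/3 - 2 = 64/3)
-115/Y((8 + 5) - 3, g(6)) = -115/64/3 = -115*3/64 = -345/64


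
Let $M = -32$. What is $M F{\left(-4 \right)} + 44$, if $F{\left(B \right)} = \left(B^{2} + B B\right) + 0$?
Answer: $-980$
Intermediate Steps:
$F{\left(B \right)} = 2 B^{2}$ ($F{\left(B \right)} = \left(B^{2} + B^{2}\right) + 0 = 2 B^{2} + 0 = 2 B^{2}$)
$M F{\left(-4 \right)} + 44 = - 32 \cdot 2 \left(-4\right)^{2} + 44 = - 32 \cdot 2 \cdot 16 + 44 = \left(-32\right) 32 + 44 = -1024 + 44 = -980$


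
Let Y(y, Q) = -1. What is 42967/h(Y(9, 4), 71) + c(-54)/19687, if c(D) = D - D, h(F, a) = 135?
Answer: 42967/135 ≈ 318.27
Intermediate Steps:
c(D) = 0
42967/h(Y(9, 4), 71) + c(-54)/19687 = 42967/135 + 0/19687 = 42967*(1/135) + 0*(1/19687) = 42967/135 + 0 = 42967/135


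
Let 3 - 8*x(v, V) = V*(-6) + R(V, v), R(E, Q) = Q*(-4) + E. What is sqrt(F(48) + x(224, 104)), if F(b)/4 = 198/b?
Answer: sqrt(3102)/4 ≈ 13.924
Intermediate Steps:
F(b) = 792/b (F(b) = 4*(198/b) = 792/b)
R(E, Q) = E - 4*Q (R(E, Q) = -4*Q + E = E - 4*Q)
x(v, V) = 3/8 + v/2 + 5*V/8 (x(v, V) = 3/8 - (V*(-6) + (V - 4*v))/8 = 3/8 - (-6*V + (V - 4*v))/8 = 3/8 - (-5*V - 4*v)/8 = 3/8 + (v/2 + 5*V/8) = 3/8 + v/2 + 5*V/8)
sqrt(F(48) + x(224, 104)) = sqrt(792/48 + (3/8 + (1/2)*224 + (5/8)*104)) = sqrt(792*(1/48) + (3/8 + 112 + 65)) = sqrt(33/2 + 1419/8) = sqrt(1551/8) = sqrt(3102)/4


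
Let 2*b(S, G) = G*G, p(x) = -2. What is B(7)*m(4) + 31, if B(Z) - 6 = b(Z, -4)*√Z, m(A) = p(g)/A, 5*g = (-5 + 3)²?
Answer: 28 - 4*√7 ≈ 17.417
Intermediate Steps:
g = ⅘ (g = (-5 + 3)²/5 = (⅕)*(-2)² = (⅕)*4 = ⅘ ≈ 0.80000)
b(S, G) = G²/2 (b(S, G) = (G*G)/2 = G²/2)
m(A) = -2/A
B(Z) = 6 + 8*√Z (B(Z) = 6 + ((½)*(-4)²)*√Z = 6 + ((½)*16)*√Z = 6 + 8*√Z)
B(7)*m(4) + 31 = (6 + 8*√7)*(-2/4) + 31 = (6 + 8*√7)*(-2*¼) + 31 = (6 + 8*√7)*(-½) + 31 = (-3 - 4*√7) + 31 = 28 - 4*√7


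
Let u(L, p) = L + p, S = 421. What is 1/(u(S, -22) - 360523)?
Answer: -1/360124 ≈ -2.7768e-6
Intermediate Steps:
1/(u(S, -22) - 360523) = 1/((421 - 22) - 360523) = 1/(399 - 360523) = 1/(-360124) = -1/360124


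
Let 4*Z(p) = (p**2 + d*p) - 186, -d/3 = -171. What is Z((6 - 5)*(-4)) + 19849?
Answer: 38587/2 ≈ 19294.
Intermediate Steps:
d = 513 (d = -3*(-171) = 513)
Z(p) = -93/2 + p**2/4 + 513*p/4 (Z(p) = ((p**2 + 513*p) - 186)/4 = (-186 + p**2 + 513*p)/4 = -93/2 + p**2/4 + 513*p/4)
Z((6 - 5)*(-4)) + 19849 = (-93/2 + ((6 - 5)*(-4))**2/4 + 513*((6 - 5)*(-4))/4) + 19849 = (-93/2 + (1*(-4))**2/4 + 513*(1*(-4))/4) + 19849 = (-93/2 + (1/4)*(-4)**2 + (513/4)*(-4)) + 19849 = (-93/2 + (1/4)*16 - 513) + 19849 = (-93/2 + 4 - 513) + 19849 = -1111/2 + 19849 = 38587/2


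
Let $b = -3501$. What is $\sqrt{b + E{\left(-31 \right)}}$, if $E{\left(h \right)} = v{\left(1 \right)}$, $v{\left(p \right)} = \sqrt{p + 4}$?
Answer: $\sqrt{-3501 + \sqrt{5}} \approx 59.15 i$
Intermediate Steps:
$v{\left(p \right)} = \sqrt{4 + p}$
$E{\left(h \right)} = \sqrt{5}$ ($E{\left(h \right)} = \sqrt{4 + 1} = \sqrt{5}$)
$\sqrt{b + E{\left(-31 \right)}} = \sqrt{-3501 + \sqrt{5}}$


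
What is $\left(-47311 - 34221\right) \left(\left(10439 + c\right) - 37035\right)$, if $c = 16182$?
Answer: $849074248$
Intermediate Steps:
$\left(-47311 - 34221\right) \left(\left(10439 + c\right) - 37035\right) = \left(-47311 - 34221\right) \left(\left(10439 + 16182\right) - 37035\right) = - 81532 \left(26621 - 37035\right) = \left(-81532\right) \left(-10414\right) = 849074248$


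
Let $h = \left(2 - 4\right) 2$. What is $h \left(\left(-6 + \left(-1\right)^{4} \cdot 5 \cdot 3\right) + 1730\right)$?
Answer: $-6956$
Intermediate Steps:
$h = -4$ ($h = \left(-2\right) 2 = -4$)
$h \left(\left(-6 + \left(-1\right)^{4} \cdot 5 \cdot 3\right) + 1730\right) = - 4 \left(\left(-6 + \left(-1\right)^{4} \cdot 5 \cdot 3\right) + 1730\right) = - 4 \left(\left(-6 + 1 \cdot 15\right) + 1730\right) = - 4 \left(\left(-6 + 15\right) + 1730\right) = - 4 \left(9 + 1730\right) = \left(-4\right) 1739 = -6956$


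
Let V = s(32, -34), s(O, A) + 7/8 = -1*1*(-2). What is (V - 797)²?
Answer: 40538689/64 ≈ 6.3342e+5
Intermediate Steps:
s(O, A) = 9/8 (s(O, A) = -7/8 - 1*1*(-2) = -7/8 - 1*(-2) = -7/8 + 2 = 9/8)
V = 9/8 ≈ 1.1250
(V - 797)² = (9/8 - 797)² = (-6367/8)² = 40538689/64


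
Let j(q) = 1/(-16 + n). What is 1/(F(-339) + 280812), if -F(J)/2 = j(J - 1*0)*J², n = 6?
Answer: 5/1518981 ≈ 3.2917e-6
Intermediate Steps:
j(q) = -⅒ (j(q) = 1/(-16 + 6) = 1/(-10) = -⅒)
F(J) = J²/5 (F(J) = -(-1)*J²/5 = J²/5)
1/(F(-339) + 280812) = 1/((⅕)*(-339)² + 280812) = 1/((⅕)*114921 + 280812) = 1/(114921/5 + 280812) = 1/(1518981/5) = 5/1518981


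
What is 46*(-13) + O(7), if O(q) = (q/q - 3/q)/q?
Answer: -29298/49 ≈ -597.92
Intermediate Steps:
O(q) = (1 - 3/q)/q
46*(-13) + O(7) = 46*(-13) + (-3 + 7)/7² = -598 + (1/49)*4 = -598 + 4/49 = -29298/49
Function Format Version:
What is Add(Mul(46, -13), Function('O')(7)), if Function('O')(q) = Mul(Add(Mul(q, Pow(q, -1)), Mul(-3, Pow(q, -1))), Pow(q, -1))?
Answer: Rational(-29298, 49) ≈ -597.92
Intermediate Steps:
Function('O')(q) = Mul(Pow(q, -1), Add(1, Mul(-3, Pow(q, -1)))) (Function('O')(q) = Mul(Add(1, Mul(-3, Pow(q, -1))), Pow(q, -1)) = Mul(Pow(q, -1), Add(1, Mul(-3, Pow(q, -1)))))
Add(Mul(46, -13), Function('O')(7)) = Add(Mul(46, -13), Mul(Pow(7, -2), Add(-3, 7))) = Add(-598, Mul(Rational(1, 49), 4)) = Add(-598, Rational(4, 49)) = Rational(-29298, 49)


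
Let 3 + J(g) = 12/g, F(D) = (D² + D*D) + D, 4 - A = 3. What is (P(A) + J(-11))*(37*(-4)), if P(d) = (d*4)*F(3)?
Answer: -130092/11 ≈ -11827.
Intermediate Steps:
A = 1 (A = 4 - 1*3 = 4 - 3 = 1)
F(D) = D + 2*D² (F(D) = (D² + D²) + D = 2*D² + D = D + 2*D²)
P(d) = 84*d (P(d) = (d*4)*(3*(1 + 2*3)) = (4*d)*(3*(1 + 6)) = (4*d)*(3*7) = (4*d)*21 = 84*d)
J(g) = -3 + 12/g
(P(A) + J(-11))*(37*(-4)) = (84*1 + (-3 + 12/(-11)))*(37*(-4)) = (84 + (-3 + 12*(-1/11)))*(-148) = (84 + (-3 - 12/11))*(-148) = (84 - 45/11)*(-148) = (879/11)*(-148) = -130092/11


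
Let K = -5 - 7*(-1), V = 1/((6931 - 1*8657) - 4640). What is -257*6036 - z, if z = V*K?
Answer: -4937635115/3183 ≈ -1.5513e+6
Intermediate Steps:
V = -1/6366 (V = 1/((6931 - 8657) - 4640) = 1/(-1726 - 4640) = 1/(-6366) = -1/6366 ≈ -0.00015708)
K = 2 (K = -5 + 7 = 2)
z = -1/3183 (z = -1/6366*2 = -1/3183 ≈ -0.00031417)
-257*6036 - z = -257*6036 - 1*(-1/3183) = -1551252 + 1/3183 = -4937635115/3183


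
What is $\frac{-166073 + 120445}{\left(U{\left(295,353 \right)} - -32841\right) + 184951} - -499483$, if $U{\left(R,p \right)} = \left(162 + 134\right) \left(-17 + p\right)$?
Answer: $\frac{39614984289}{79312} \approx 4.9948 \cdot 10^{5}$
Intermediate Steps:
$U{\left(R,p \right)} = -5032 + 296 p$ ($U{\left(R,p \right)} = 296 \left(-17 + p\right) = -5032 + 296 p$)
$\frac{-166073 + 120445}{\left(U{\left(295,353 \right)} - -32841\right) + 184951} - -499483 = \frac{-166073 + 120445}{\left(\left(-5032 + 296 \cdot 353\right) - -32841\right) + 184951} - -499483 = - \frac{45628}{\left(\left(-5032 + 104488\right) + 32841\right) + 184951} + 499483 = - \frac{45628}{\left(99456 + 32841\right) + 184951} + 499483 = - \frac{45628}{132297 + 184951} + 499483 = - \frac{45628}{317248} + 499483 = \left(-45628\right) \frac{1}{317248} + 499483 = - \frac{11407}{79312} + 499483 = \frac{39614984289}{79312}$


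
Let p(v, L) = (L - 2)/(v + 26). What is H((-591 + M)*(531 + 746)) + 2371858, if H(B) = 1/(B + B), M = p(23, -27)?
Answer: 175601341923967/74035352 ≈ 2.3719e+6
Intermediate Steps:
p(v, L) = (-2 + L)/(26 + v)
M = -29/49 (M = (-2 - 27)/(26 + 23) = -29/49 ≈ -0.59184)
H(B) = 1/(2*B)
H((-591 + M)*(531 + 746)) + 2371858 = 1/(2*(((-591 - 29/49)*(531 + 746)))) + 2371858 = 1/(2*((-28988/49*1277))) + 2371858 = 1/(2*(-37017676/49)) + 2371858 = (1/2)*(-49/37017676) + 2371858 = -49/74035352 + 2371858 = 175601341923967/74035352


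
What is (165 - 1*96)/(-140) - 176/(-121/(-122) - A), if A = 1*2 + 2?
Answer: 2980757/51380 ≈ 58.014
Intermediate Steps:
A = 4 (A = 2 + 2 = 4)
(165 - 1*96)/(-140) - 176/(-121/(-122) - A) = (165 - 1*96)/(-140) - 176/(-121/(-122) - 1*4) = (165 - 96)*(-1/140) - 176/(-121*(-1/122) - 4) = 69*(-1/140) - 176/(121/122 - 4) = -69/140 - 176/(-367/122) = -69/140 - 176*(-122/367) = -69/140 + 21472/367 = 2980757/51380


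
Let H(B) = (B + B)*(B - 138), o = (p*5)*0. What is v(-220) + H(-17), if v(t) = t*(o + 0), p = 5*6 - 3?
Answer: 5270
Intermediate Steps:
p = 27 (p = 30 - 3 = 27)
o = 0 (o = (27*5)*0 = 135*0 = 0)
v(t) = 0 (v(t) = t*(0 + 0) = t*0 = 0)
H(B) = 2*B*(-138 + B) (H(B) = (2*B)*(-138 + B) = 2*B*(-138 + B))
v(-220) + H(-17) = 0 + 2*(-17)*(-138 - 17) = 0 + 2*(-17)*(-155) = 0 + 5270 = 5270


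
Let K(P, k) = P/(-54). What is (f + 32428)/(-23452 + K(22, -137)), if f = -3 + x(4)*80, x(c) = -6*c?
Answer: -164727/126643 ≈ -1.3007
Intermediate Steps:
K(P, k) = -P/54 (K(P, k) = P*(-1/54) = -P/54)
f = -1923 (f = -3 - 6*4*80 = -3 - 24*80 = -3 - 1920 = -1923)
(f + 32428)/(-23452 + K(22, -137)) = (-1923 + 32428)/(-23452 - 1/54*22) = 30505/(-23452 - 11/27) = 30505/(-633215/27) = 30505*(-27/633215) = -164727/126643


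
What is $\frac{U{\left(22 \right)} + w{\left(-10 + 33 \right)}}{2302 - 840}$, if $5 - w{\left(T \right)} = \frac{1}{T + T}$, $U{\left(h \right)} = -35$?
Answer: $- \frac{1381}{67252} \approx -0.020535$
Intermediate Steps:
$w{\left(T \right)} = 5 - \frac{1}{2 T}$ ($w{\left(T \right)} = 5 - \frac{1}{T + T} = 5 - \frac{1}{2 T}$)
$\frac{U{\left(22 \right)} + w{\left(-10 + 33 \right)}}{2302 - 840} = \frac{-35 + \left(5 - \frac{1}{2 \left(-10 + 33\right)}\right)}{2302 - 840} = \frac{-35 + \left(5 - \frac{1}{2 \cdot 23}\right)}{1462} = \left(-35 + \left(5 - \frac{1}{46}\right)\right) \frac{1}{1462} = \left(-35 + \frac{229}{46}\right) \frac{1}{1462} = \left(- \frac{1381}{46}\right) \frac{1}{1462} = - \frac{1381}{67252}$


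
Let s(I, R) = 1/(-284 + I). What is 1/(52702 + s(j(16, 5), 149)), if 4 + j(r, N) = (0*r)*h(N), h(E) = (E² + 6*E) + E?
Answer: 288/15178175 ≈ 1.8975e-5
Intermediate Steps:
h(E) = E² + 7*E
j(r, N) = -4 (j(r, N) = -4 + (0*r)*(N*(7 + N)) = -4 + 0*(N*(7 + N)) = -4 + 0 = -4)
1/(52702 + s(j(16, 5), 149)) = 1/(52702 + 1/(-284 - 4)) = 1/(52702 + 1/(-288)) = 1/(52702 - 1/288) = 1/(15178175/288) = 288/15178175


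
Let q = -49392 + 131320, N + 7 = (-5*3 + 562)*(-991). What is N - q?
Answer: -624012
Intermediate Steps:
N = -542084 (N = -7 + (-5*3 + 562)*(-991) = -7 + (-15 + 562)*(-991) = -7 + 547*(-991) = -7 - 542077 = -542084)
q = 81928
N - q = -542084 - 1*81928 = -542084 - 81928 = -624012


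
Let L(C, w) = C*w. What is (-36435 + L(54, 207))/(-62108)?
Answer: 25257/62108 ≈ 0.40666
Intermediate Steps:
(-36435 + L(54, 207))/(-62108) = (-36435 + 54*207)/(-62108) = (-36435 + 11178)*(-1/62108) = -25257*(-1/62108) = 25257/62108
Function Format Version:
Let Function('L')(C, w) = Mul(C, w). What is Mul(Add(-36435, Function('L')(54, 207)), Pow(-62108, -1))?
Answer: Rational(25257, 62108) ≈ 0.40666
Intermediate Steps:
Mul(Add(-36435, Function('L')(54, 207)), Pow(-62108, -1)) = Mul(Add(-36435, Mul(54, 207)), Pow(-62108, -1)) = Mul(Add(-36435, 11178), Rational(-1, 62108)) = Mul(-25257, Rational(-1, 62108)) = Rational(25257, 62108)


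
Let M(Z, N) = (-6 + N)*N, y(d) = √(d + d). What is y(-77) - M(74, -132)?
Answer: -18216 + I*√154 ≈ -18216.0 + 12.41*I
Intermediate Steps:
y(d) = √2*√d (y(d) = √(2*d) = √2*√d)
M(Z, N) = N*(-6 + N)
y(-77) - M(74, -132) = √2*√(-77) - (-132)*(-6 - 132) = √2*(I*√77) - (-132)*(-138) = I*√154 - 1*18216 = I*√154 - 18216 = -18216 + I*√154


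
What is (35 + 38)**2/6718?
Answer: 5329/6718 ≈ 0.79324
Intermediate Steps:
(35 + 38)**2/6718 = 73**2*(1/6718) = 5329*(1/6718) = 5329/6718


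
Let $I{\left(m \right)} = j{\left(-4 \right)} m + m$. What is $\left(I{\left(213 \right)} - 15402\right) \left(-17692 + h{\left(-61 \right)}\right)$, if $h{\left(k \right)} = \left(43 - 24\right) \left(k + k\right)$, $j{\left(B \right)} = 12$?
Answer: $252786330$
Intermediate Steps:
$I{\left(m \right)} = 13 m$ ($I{\left(m \right)} = 12 m + m = 13 m$)
$h{\left(k \right)} = 38 k$ ($h{\left(k \right)} = 19 \cdot 2 k = 38 k$)
$\left(I{\left(213 \right)} - 15402\right) \left(-17692 + h{\left(-61 \right)}\right) = \left(13 \cdot 213 - 15402\right) \left(-17692 + 38 \left(-61\right)\right) = \left(2769 - 15402\right) \left(-17692 - 2318\right) = \left(-12633\right) \left(-20010\right) = 252786330$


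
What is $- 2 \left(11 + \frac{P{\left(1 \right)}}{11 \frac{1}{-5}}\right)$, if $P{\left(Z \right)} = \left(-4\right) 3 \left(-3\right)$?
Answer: $\frac{118}{11} \approx 10.727$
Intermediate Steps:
$P{\left(Z \right)} = 36$ ($P{\left(Z \right)} = \left(-12\right) \left(-3\right) = 36$)
$- 2 \left(11 + \frac{P{\left(1 \right)}}{11 \frac{1}{-5}}\right) = - 2 \left(11 + \frac{36}{11 \frac{1}{-5}}\right) = - 2 \left(11 + \frac{36}{11 \left(- \frac{1}{5}\right)}\right) = - 2 \left(11 + \frac{36}{- \frac{11}{5}}\right) = - 2 \left(11 + 36 \left(- \frac{5}{11}\right)\right) = - 2 \left(11 - \frac{180}{11}\right) = \left(-2\right) \left(- \frac{59}{11}\right) = \frac{118}{11}$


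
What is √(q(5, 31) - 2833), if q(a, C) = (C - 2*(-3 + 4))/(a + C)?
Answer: I*√101959/6 ≈ 53.218*I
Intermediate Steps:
q(a, C) = (-2 + C)/(C + a) (q(a, C) = (C - 2*1)/(C + a) = (C - 2)/(C + a) = (-2 + C)/(C + a))
√(q(5, 31) - 2833) = √((-2 + 31)/(31 + 5) - 2833) = √(29/36 - 2833) = √(-101959/36) = I*√101959/6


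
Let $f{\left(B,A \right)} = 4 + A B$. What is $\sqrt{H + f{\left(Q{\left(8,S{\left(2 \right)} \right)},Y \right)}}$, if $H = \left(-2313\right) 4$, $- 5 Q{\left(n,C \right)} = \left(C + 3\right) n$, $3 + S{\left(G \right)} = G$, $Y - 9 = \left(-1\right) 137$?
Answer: $\frac{4 i \sqrt{13810}}{5} \approx 94.013 i$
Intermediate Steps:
$Y = -128$ ($Y = 9 - 137 = -128$)
$S{\left(G \right)} = -3 + G$
$Q{\left(n,C \right)} = - \frac{n \left(3 + C\right)}{5}$ ($Q{\left(n,C \right)} = - \frac{\left(C + 3\right) n}{5} = - \frac{\left(3 + C\right) n}{5} = - \frac{n \left(3 + C\right)}{5}$)
$H = -9252$
$\sqrt{H + f{\left(Q{\left(8,S{\left(2 \right)} \right)},Y \right)}} = \sqrt{-9252 - \left(-4 + 128 \left(\left(- \frac{1}{5}\right) 8 \left(3 + \left(-3 + 2\right)\right)\right)\right)} = \sqrt{-9252 - \left(-4 + 128 \left(\left(- \frac{1}{5}\right) 8 \left(3 - 1\right)\right)\right)} = \sqrt{-9252 - \left(-4 + 128 \left(\left(- \frac{1}{5}\right) 8 \cdot 2\right)\right)} = \sqrt{-9252 + \left(4 - - \frac{2048}{5}\right)} = \sqrt{-9252 + \left(4 + \frac{2048}{5}\right)} = \sqrt{-9252 + \frac{2068}{5}} = \sqrt{- \frac{44192}{5}} = \frac{4 i \sqrt{13810}}{5}$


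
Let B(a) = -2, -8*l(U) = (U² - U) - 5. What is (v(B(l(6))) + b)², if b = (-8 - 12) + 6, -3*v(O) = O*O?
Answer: 2116/9 ≈ 235.11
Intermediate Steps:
l(U) = 5/8 - U²/8 + U/8 (l(U) = -((U² - U) - 5)/8 = -(-5 + U² - U)/8 = 5/8 - U²/8 + U/8)
v(O) = -O²/3 (v(O) = -O*O/3 = -O²/3)
b = -14 (b = -20 + 6 = -14)
(v(B(l(6))) + b)² = (-⅓*(-2)² - 14)² = (-⅓*4 - 14)² = (-4/3 - 14)² = (-46/3)² = 2116/9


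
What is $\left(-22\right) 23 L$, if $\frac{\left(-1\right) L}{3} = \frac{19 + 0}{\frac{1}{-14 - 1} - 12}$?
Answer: $- \frac{432630}{181} \approx -2390.2$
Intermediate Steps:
$L = \frac{855}{181}$ ($L = - 3 \frac{19 + 0}{\frac{1}{-14 - 1} - 12} = - 3 \frac{19}{\frac{1}{-15} - 12} = - 3 \frac{19}{- \frac{1}{15} - 12} = - 3 \frac{19}{- \frac{181}{15}} = - 3 \cdot 19 \left(- \frac{15}{181}\right) = \left(-3\right) \left(- \frac{285}{181}\right) = \frac{855}{181} \approx 4.7238$)
$\left(-22\right) 23 L = \left(-22\right) 23 \cdot \frac{855}{181} = \left(-506\right) \frac{855}{181} = - \frac{432630}{181}$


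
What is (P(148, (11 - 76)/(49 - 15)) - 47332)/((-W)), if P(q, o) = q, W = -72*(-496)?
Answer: 983/744 ≈ 1.3212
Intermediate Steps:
W = 35712
(P(148, (11 - 76)/(49 - 15)) - 47332)/((-W)) = (148 - 47332)/((-1*35712)) = -47184/(-35712) = -47184*(-1/35712) = 983/744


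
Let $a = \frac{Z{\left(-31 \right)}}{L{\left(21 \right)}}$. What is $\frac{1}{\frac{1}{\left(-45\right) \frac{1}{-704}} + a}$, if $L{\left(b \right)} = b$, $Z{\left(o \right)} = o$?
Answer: $\frac{315}{4463} \approx 0.07058$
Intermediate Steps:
$a = - \frac{31}{21} \approx -1.4762$
$\frac{1}{\frac{1}{\left(-45\right) \frac{1}{-704}} + a} = \frac{1}{\frac{1}{\left(-45\right) \frac{1}{-704}} - \frac{31}{21}} = \frac{1}{\frac{1}{\left(-45\right) \left(- \frac{1}{704}\right)} - \frac{31}{21}} = \frac{1}{\frac{1}{\frac{45}{704}} - \frac{31}{21}} = \frac{1}{\frac{704}{45} - \frac{31}{21}} = \frac{1}{\frac{4463}{315}} = \frac{315}{4463}$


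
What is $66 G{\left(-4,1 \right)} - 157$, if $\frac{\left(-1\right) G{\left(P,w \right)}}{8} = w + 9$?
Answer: $-5437$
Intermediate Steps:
$G{\left(P,w \right)} = -72 - 8 w$ ($G{\left(P,w \right)} = - 8 \left(w + 9\right) = - 8 \left(9 + w\right) = -72 - 8 w$)
$66 G{\left(-4,1 \right)} - 157 = 66 \left(-72 - 8\right) - 157 = 66 \left(-80\right) - 157 = -5280 - 157 = -5437$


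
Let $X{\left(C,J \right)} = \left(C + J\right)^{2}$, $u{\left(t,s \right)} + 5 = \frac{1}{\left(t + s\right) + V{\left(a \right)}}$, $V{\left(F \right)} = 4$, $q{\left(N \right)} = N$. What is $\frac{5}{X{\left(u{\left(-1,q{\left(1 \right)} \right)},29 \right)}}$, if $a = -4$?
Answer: $\frac{80}{9409} \approx 0.0085025$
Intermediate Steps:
$u{\left(t,s \right)} = -5 + \frac{1}{4 + s + t}$ ($u{\left(t,s \right)} = -5 + \frac{1}{\left(t + s\right) + 4} = -5 + \frac{1}{\left(s + t\right) + 4} = -5 + \frac{1}{4 + s + t}$)
$\frac{5}{X{\left(u{\left(-1,q{\left(1 \right)} \right)},29 \right)}} = \frac{5}{\left(\frac{-19 - 5 - -5}{4 + 1 - 1} + 29\right)^{2}} = \frac{5}{\left(\frac{-19 - 5 + 5}{4} + 29\right)^{2}} = \frac{5}{\left(\frac{1}{4} \left(-19\right) + 29\right)^{2}} = \frac{5}{\left(- \frac{19}{4} + 29\right)^{2}} = \frac{5}{\left(\frac{97}{4}\right)^{2}} = \frac{5}{\frac{9409}{16}} = 5 \cdot \frac{16}{9409} = \frac{80}{9409}$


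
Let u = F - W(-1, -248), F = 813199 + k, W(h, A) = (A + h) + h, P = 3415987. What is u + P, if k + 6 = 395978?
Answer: 4625408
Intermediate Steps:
k = 395972 (k = -6 + 395978 = 395972)
W(h, A) = A + 2*h
F = 1209171 (F = 813199 + 395972 = 1209171)
u = 1209421 (u = 1209171 - (-248 + 2*(-1)) = 1209171 - (-248 - 2) = 1209171 - 1*(-250) = 1209171 + 250 = 1209421)
u + P = 1209421 + 3415987 = 4625408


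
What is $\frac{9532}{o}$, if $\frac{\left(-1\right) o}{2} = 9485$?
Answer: $- \frac{4766}{9485} \approx -0.50248$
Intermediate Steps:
$o = -18970$ ($o = \left(-2\right) 9485 = -18970$)
$\frac{9532}{o} = \frac{9532}{-18970} = 9532 \left(- \frac{1}{18970}\right) = - \frac{4766}{9485}$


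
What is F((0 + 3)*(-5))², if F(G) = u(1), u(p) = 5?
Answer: 25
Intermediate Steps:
F(G) = 5
F((0 + 3)*(-5))² = 5² = 25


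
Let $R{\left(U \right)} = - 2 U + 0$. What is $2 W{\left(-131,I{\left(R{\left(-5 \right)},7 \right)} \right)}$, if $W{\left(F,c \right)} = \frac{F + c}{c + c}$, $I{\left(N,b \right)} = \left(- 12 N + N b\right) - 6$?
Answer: $\frac{187}{56} \approx 3.3393$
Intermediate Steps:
$R{\left(U \right)} = - 2 U$
$I{\left(N,b \right)} = -6 - 12 N + N b$
$W{\left(F,c \right)} = \frac{F + c}{2 c}$
$2 W{\left(-131,I{\left(R{\left(-5 \right)},7 \right)} \right)} = 2 \frac{-131 - \left(6 - \left(-2\right) \left(-5\right) 7 + 12 \left(-2\right) \left(-5\right)\right)}{2 \left(-6 - 12 \left(\left(-2\right) \left(-5\right)\right) + \left(-2\right) \left(-5\right) 7\right)} = 2 \frac{-131 - 56}{2 \left(-6 - 120 + 10 \cdot 7\right)} = 2 \frac{-131 - 56}{2 \left(-6 - 120 + 70\right)} = 2 \frac{-131 - 56}{2 \left(-56\right)} = 2 \cdot \frac{1}{2} \left(- \frac{1}{56}\right) \left(-187\right) = 2 \cdot \frac{187}{112} = \frac{187}{56}$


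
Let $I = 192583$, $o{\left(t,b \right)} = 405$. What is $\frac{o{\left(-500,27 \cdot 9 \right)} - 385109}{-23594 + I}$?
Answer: $- \frac{384704}{168989} \approx -2.2765$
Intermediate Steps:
$\frac{o{\left(-500,27 \cdot 9 \right)} - 385109}{-23594 + I} = \frac{405 - 385109}{-23594 + 192583} = - \frac{384704}{168989}$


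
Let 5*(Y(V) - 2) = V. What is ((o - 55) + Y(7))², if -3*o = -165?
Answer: 289/25 ≈ 11.560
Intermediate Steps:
o = 55 (o = -⅓*(-165) = 55)
Y(V) = 2 + V/5
((o - 55) + Y(7))² = ((55 - 55) + (2 + (⅕)*7))² = (0 + (2 + 7/5))² = (0 + 17/5)² = (17/5)² = 289/25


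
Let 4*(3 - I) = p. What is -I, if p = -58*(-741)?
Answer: 21483/2 ≈ 10742.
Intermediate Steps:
p = 42978
I = -21483/2 (I = 3 - 1/4*42978 = 3 - 21489/2 = -21483/2 ≈ -10742.)
-I = -1*(-21483/2) = 21483/2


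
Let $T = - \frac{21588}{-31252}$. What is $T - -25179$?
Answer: $\frac{196728924}{7813} \approx 25180.0$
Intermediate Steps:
$T = \frac{5397}{7813}$ ($T = \left(-21588\right) \left(- \frac{1}{31252}\right) = \frac{5397}{7813} \approx 0.69077$)
$T - -25179 = \frac{5397}{7813} - -25179 = \frac{5397}{7813} + 25179 = \frac{196728924}{7813}$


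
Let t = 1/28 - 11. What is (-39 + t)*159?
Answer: -222441/28 ≈ -7944.3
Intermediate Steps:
t = -307/28 (t = 1/28 - 11 = -307/28 ≈ -10.964)
(-39 + t)*159 = (-39 - 307/28)*159 = -1399/28*159 = -222441/28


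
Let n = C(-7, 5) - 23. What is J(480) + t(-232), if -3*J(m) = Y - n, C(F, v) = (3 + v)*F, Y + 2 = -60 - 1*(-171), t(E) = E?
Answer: -884/3 ≈ -294.67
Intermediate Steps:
Y = 109 (Y = -2 + (-60 - 1*(-171)) = -2 + (-60 + 171) = -2 + 111 = 109)
C(F, v) = F*(3 + v)
n = -79 (n = -7*(3 + 5) - 23 = -7*8 - 23 = -56 - 23 = -79)
J(m) = -188/3 (J(m) = -(109 - 1*(-79))/3 = -(109 + 79)/3 = -⅓*188 = -188/3)
J(480) + t(-232) = -188/3 - 232 = -884/3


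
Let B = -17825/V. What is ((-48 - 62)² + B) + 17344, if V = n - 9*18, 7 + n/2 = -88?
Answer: 10382113/352 ≈ 29495.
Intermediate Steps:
n = -190 (n = -14 + 2*(-88) = -14 - 176 = -190)
V = -352 (V = -190 - 9*18 = -190 - 162 = -352)
B = 17825/352 (B = -17825/(-352) = -17825*(-1/352) = 17825/352 ≈ 50.639)
((-48 - 62)² + B) + 17344 = ((-48 - 62)² + 17825/352) + 17344 = ((-110)² + 17825/352) + 17344 = (12100 + 17825/352) + 17344 = 4277025/352 + 17344 = 10382113/352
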